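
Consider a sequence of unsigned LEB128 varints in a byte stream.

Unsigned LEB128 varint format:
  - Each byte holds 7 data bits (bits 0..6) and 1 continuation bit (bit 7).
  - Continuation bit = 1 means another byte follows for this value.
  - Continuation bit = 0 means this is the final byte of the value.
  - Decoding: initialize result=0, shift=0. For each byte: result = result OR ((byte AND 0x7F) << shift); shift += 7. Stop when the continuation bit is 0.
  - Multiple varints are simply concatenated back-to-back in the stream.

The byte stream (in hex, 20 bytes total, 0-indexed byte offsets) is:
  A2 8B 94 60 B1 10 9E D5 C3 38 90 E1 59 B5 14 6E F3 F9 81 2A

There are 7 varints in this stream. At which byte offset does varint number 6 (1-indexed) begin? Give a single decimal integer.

  byte[0]=0xA2 cont=1 payload=0x22=34: acc |= 34<<0 -> acc=34 shift=7
  byte[1]=0x8B cont=1 payload=0x0B=11: acc |= 11<<7 -> acc=1442 shift=14
  byte[2]=0x94 cont=1 payload=0x14=20: acc |= 20<<14 -> acc=329122 shift=21
  byte[3]=0x60 cont=0 payload=0x60=96: acc |= 96<<21 -> acc=201655714 shift=28 [end]
Varint 1: bytes[0:4] = A2 8B 94 60 -> value 201655714 (4 byte(s))
  byte[4]=0xB1 cont=1 payload=0x31=49: acc |= 49<<0 -> acc=49 shift=7
  byte[5]=0x10 cont=0 payload=0x10=16: acc |= 16<<7 -> acc=2097 shift=14 [end]
Varint 2: bytes[4:6] = B1 10 -> value 2097 (2 byte(s))
  byte[6]=0x9E cont=1 payload=0x1E=30: acc |= 30<<0 -> acc=30 shift=7
  byte[7]=0xD5 cont=1 payload=0x55=85: acc |= 85<<7 -> acc=10910 shift=14
  byte[8]=0xC3 cont=1 payload=0x43=67: acc |= 67<<14 -> acc=1108638 shift=21
  byte[9]=0x38 cont=0 payload=0x38=56: acc |= 56<<21 -> acc=118549150 shift=28 [end]
Varint 3: bytes[6:10] = 9E D5 C3 38 -> value 118549150 (4 byte(s))
  byte[10]=0x90 cont=1 payload=0x10=16: acc |= 16<<0 -> acc=16 shift=7
  byte[11]=0xE1 cont=1 payload=0x61=97: acc |= 97<<7 -> acc=12432 shift=14
  byte[12]=0x59 cont=0 payload=0x59=89: acc |= 89<<14 -> acc=1470608 shift=21 [end]
Varint 4: bytes[10:13] = 90 E1 59 -> value 1470608 (3 byte(s))
  byte[13]=0xB5 cont=1 payload=0x35=53: acc |= 53<<0 -> acc=53 shift=7
  byte[14]=0x14 cont=0 payload=0x14=20: acc |= 20<<7 -> acc=2613 shift=14 [end]
Varint 5: bytes[13:15] = B5 14 -> value 2613 (2 byte(s))
  byte[15]=0x6E cont=0 payload=0x6E=110: acc |= 110<<0 -> acc=110 shift=7 [end]
Varint 6: bytes[15:16] = 6E -> value 110 (1 byte(s))
  byte[16]=0xF3 cont=1 payload=0x73=115: acc |= 115<<0 -> acc=115 shift=7
  byte[17]=0xF9 cont=1 payload=0x79=121: acc |= 121<<7 -> acc=15603 shift=14
  byte[18]=0x81 cont=1 payload=0x01=1: acc |= 1<<14 -> acc=31987 shift=21
  byte[19]=0x2A cont=0 payload=0x2A=42: acc |= 42<<21 -> acc=88112371 shift=28 [end]
Varint 7: bytes[16:20] = F3 F9 81 2A -> value 88112371 (4 byte(s))

Answer: 15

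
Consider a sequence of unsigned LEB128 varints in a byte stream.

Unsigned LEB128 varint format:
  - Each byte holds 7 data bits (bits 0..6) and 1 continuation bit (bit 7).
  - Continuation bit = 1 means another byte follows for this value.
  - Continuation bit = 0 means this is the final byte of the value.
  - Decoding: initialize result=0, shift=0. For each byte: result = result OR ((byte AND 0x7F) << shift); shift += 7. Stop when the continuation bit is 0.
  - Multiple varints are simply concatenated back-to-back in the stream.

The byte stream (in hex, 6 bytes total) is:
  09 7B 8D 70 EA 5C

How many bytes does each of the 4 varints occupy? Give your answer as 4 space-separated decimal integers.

Answer: 1 1 2 2

Derivation:
  byte[0]=0x09 cont=0 payload=0x09=9: acc |= 9<<0 -> acc=9 shift=7 [end]
Varint 1: bytes[0:1] = 09 -> value 9 (1 byte(s))
  byte[1]=0x7B cont=0 payload=0x7B=123: acc |= 123<<0 -> acc=123 shift=7 [end]
Varint 2: bytes[1:2] = 7B -> value 123 (1 byte(s))
  byte[2]=0x8D cont=1 payload=0x0D=13: acc |= 13<<0 -> acc=13 shift=7
  byte[3]=0x70 cont=0 payload=0x70=112: acc |= 112<<7 -> acc=14349 shift=14 [end]
Varint 3: bytes[2:4] = 8D 70 -> value 14349 (2 byte(s))
  byte[4]=0xEA cont=1 payload=0x6A=106: acc |= 106<<0 -> acc=106 shift=7
  byte[5]=0x5C cont=0 payload=0x5C=92: acc |= 92<<7 -> acc=11882 shift=14 [end]
Varint 4: bytes[4:6] = EA 5C -> value 11882 (2 byte(s))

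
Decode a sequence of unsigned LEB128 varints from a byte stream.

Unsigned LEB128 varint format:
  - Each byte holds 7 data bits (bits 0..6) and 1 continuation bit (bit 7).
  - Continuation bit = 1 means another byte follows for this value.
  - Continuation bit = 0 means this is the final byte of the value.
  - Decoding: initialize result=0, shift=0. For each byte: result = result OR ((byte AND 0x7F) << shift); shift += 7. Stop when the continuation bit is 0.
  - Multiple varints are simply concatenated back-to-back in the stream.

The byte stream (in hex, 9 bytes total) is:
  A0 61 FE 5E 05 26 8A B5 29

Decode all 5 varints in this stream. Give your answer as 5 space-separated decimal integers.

Answer: 12448 12158 5 38 678538

Derivation:
  byte[0]=0xA0 cont=1 payload=0x20=32: acc |= 32<<0 -> acc=32 shift=7
  byte[1]=0x61 cont=0 payload=0x61=97: acc |= 97<<7 -> acc=12448 shift=14 [end]
Varint 1: bytes[0:2] = A0 61 -> value 12448 (2 byte(s))
  byte[2]=0xFE cont=1 payload=0x7E=126: acc |= 126<<0 -> acc=126 shift=7
  byte[3]=0x5E cont=0 payload=0x5E=94: acc |= 94<<7 -> acc=12158 shift=14 [end]
Varint 2: bytes[2:4] = FE 5E -> value 12158 (2 byte(s))
  byte[4]=0x05 cont=0 payload=0x05=5: acc |= 5<<0 -> acc=5 shift=7 [end]
Varint 3: bytes[4:5] = 05 -> value 5 (1 byte(s))
  byte[5]=0x26 cont=0 payload=0x26=38: acc |= 38<<0 -> acc=38 shift=7 [end]
Varint 4: bytes[5:6] = 26 -> value 38 (1 byte(s))
  byte[6]=0x8A cont=1 payload=0x0A=10: acc |= 10<<0 -> acc=10 shift=7
  byte[7]=0xB5 cont=1 payload=0x35=53: acc |= 53<<7 -> acc=6794 shift=14
  byte[8]=0x29 cont=0 payload=0x29=41: acc |= 41<<14 -> acc=678538 shift=21 [end]
Varint 5: bytes[6:9] = 8A B5 29 -> value 678538 (3 byte(s))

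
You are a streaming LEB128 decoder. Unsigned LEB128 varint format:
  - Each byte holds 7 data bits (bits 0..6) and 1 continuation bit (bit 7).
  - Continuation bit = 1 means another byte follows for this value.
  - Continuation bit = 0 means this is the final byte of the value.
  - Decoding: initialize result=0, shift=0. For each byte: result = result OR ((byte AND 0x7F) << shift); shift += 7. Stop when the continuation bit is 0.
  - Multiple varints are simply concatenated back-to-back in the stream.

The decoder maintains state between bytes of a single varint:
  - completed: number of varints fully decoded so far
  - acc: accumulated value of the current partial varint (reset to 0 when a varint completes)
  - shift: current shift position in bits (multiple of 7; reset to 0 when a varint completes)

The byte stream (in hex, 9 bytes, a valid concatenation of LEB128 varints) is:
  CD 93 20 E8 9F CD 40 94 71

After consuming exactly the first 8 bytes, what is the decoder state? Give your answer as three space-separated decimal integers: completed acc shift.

Answer: 2 20 7

Derivation:
byte[0]=0xCD cont=1 payload=0x4D: acc |= 77<<0 -> completed=0 acc=77 shift=7
byte[1]=0x93 cont=1 payload=0x13: acc |= 19<<7 -> completed=0 acc=2509 shift=14
byte[2]=0x20 cont=0 payload=0x20: varint #1 complete (value=526797); reset -> completed=1 acc=0 shift=0
byte[3]=0xE8 cont=1 payload=0x68: acc |= 104<<0 -> completed=1 acc=104 shift=7
byte[4]=0x9F cont=1 payload=0x1F: acc |= 31<<7 -> completed=1 acc=4072 shift=14
byte[5]=0xCD cont=1 payload=0x4D: acc |= 77<<14 -> completed=1 acc=1265640 shift=21
byte[6]=0x40 cont=0 payload=0x40: varint #2 complete (value=135483368); reset -> completed=2 acc=0 shift=0
byte[7]=0x94 cont=1 payload=0x14: acc |= 20<<0 -> completed=2 acc=20 shift=7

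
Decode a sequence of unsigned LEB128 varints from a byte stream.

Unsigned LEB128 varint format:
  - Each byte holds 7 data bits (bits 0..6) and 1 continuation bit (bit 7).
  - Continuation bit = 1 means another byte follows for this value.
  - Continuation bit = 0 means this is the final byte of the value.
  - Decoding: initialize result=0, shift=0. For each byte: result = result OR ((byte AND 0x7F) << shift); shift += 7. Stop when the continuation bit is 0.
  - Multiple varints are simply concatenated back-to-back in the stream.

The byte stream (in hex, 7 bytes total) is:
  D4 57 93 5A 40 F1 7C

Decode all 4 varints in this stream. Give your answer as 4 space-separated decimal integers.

Answer: 11220 11539 64 15985

Derivation:
  byte[0]=0xD4 cont=1 payload=0x54=84: acc |= 84<<0 -> acc=84 shift=7
  byte[1]=0x57 cont=0 payload=0x57=87: acc |= 87<<7 -> acc=11220 shift=14 [end]
Varint 1: bytes[0:2] = D4 57 -> value 11220 (2 byte(s))
  byte[2]=0x93 cont=1 payload=0x13=19: acc |= 19<<0 -> acc=19 shift=7
  byte[3]=0x5A cont=0 payload=0x5A=90: acc |= 90<<7 -> acc=11539 shift=14 [end]
Varint 2: bytes[2:4] = 93 5A -> value 11539 (2 byte(s))
  byte[4]=0x40 cont=0 payload=0x40=64: acc |= 64<<0 -> acc=64 shift=7 [end]
Varint 3: bytes[4:5] = 40 -> value 64 (1 byte(s))
  byte[5]=0xF1 cont=1 payload=0x71=113: acc |= 113<<0 -> acc=113 shift=7
  byte[6]=0x7C cont=0 payload=0x7C=124: acc |= 124<<7 -> acc=15985 shift=14 [end]
Varint 4: bytes[5:7] = F1 7C -> value 15985 (2 byte(s))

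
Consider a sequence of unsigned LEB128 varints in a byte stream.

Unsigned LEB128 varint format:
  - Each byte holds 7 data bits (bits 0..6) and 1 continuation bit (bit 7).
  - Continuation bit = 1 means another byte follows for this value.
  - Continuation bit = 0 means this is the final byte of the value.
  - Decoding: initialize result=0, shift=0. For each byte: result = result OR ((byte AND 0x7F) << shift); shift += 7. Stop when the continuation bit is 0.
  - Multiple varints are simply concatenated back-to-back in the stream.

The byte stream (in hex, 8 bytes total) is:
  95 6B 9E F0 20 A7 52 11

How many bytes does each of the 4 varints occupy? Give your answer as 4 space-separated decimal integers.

  byte[0]=0x95 cont=1 payload=0x15=21: acc |= 21<<0 -> acc=21 shift=7
  byte[1]=0x6B cont=0 payload=0x6B=107: acc |= 107<<7 -> acc=13717 shift=14 [end]
Varint 1: bytes[0:2] = 95 6B -> value 13717 (2 byte(s))
  byte[2]=0x9E cont=1 payload=0x1E=30: acc |= 30<<0 -> acc=30 shift=7
  byte[3]=0xF0 cont=1 payload=0x70=112: acc |= 112<<7 -> acc=14366 shift=14
  byte[4]=0x20 cont=0 payload=0x20=32: acc |= 32<<14 -> acc=538654 shift=21 [end]
Varint 2: bytes[2:5] = 9E F0 20 -> value 538654 (3 byte(s))
  byte[5]=0xA7 cont=1 payload=0x27=39: acc |= 39<<0 -> acc=39 shift=7
  byte[6]=0x52 cont=0 payload=0x52=82: acc |= 82<<7 -> acc=10535 shift=14 [end]
Varint 3: bytes[5:7] = A7 52 -> value 10535 (2 byte(s))
  byte[7]=0x11 cont=0 payload=0x11=17: acc |= 17<<0 -> acc=17 shift=7 [end]
Varint 4: bytes[7:8] = 11 -> value 17 (1 byte(s))

Answer: 2 3 2 1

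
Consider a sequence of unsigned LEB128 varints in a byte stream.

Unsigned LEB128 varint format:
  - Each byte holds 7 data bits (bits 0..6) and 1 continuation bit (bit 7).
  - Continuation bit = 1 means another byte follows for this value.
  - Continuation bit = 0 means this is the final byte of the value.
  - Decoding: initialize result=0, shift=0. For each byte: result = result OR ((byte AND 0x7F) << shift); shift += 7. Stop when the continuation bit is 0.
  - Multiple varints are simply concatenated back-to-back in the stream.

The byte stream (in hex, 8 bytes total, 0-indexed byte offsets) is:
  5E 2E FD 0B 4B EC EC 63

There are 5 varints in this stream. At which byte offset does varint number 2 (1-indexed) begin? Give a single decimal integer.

  byte[0]=0x5E cont=0 payload=0x5E=94: acc |= 94<<0 -> acc=94 shift=7 [end]
Varint 1: bytes[0:1] = 5E -> value 94 (1 byte(s))
  byte[1]=0x2E cont=0 payload=0x2E=46: acc |= 46<<0 -> acc=46 shift=7 [end]
Varint 2: bytes[1:2] = 2E -> value 46 (1 byte(s))
  byte[2]=0xFD cont=1 payload=0x7D=125: acc |= 125<<0 -> acc=125 shift=7
  byte[3]=0x0B cont=0 payload=0x0B=11: acc |= 11<<7 -> acc=1533 shift=14 [end]
Varint 3: bytes[2:4] = FD 0B -> value 1533 (2 byte(s))
  byte[4]=0x4B cont=0 payload=0x4B=75: acc |= 75<<0 -> acc=75 shift=7 [end]
Varint 4: bytes[4:5] = 4B -> value 75 (1 byte(s))
  byte[5]=0xEC cont=1 payload=0x6C=108: acc |= 108<<0 -> acc=108 shift=7
  byte[6]=0xEC cont=1 payload=0x6C=108: acc |= 108<<7 -> acc=13932 shift=14
  byte[7]=0x63 cont=0 payload=0x63=99: acc |= 99<<14 -> acc=1635948 shift=21 [end]
Varint 5: bytes[5:8] = EC EC 63 -> value 1635948 (3 byte(s))

Answer: 1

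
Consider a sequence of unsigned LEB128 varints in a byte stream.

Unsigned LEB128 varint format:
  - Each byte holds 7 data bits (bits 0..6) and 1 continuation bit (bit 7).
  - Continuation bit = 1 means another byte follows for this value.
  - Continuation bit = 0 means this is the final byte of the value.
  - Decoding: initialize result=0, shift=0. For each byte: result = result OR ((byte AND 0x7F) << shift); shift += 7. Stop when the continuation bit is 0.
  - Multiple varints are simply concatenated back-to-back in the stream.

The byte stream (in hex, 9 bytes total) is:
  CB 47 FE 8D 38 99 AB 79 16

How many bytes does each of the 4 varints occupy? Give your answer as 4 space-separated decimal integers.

Answer: 2 3 3 1

Derivation:
  byte[0]=0xCB cont=1 payload=0x4B=75: acc |= 75<<0 -> acc=75 shift=7
  byte[1]=0x47 cont=0 payload=0x47=71: acc |= 71<<7 -> acc=9163 shift=14 [end]
Varint 1: bytes[0:2] = CB 47 -> value 9163 (2 byte(s))
  byte[2]=0xFE cont=1 payload=0x7E=126: acc |= 126<<0 -> acc=126 shift=7
  byte[3]=0x8D cont=1 payload=0x0D=13: acc |= 13<<7 -> acc=1790 shift=14
  byte[4]=0x38 cont=0 payload=0x38=56: acc |= 56<<14 -> acc=919294 shift=21 [end]
Varint 2: bytes[2:5] = FE 8D 38 -> value 919294 (3 byte(s))
  byte[5]=0x99 cont=1 payload=0x19=25: acc |= 25<<0 -> acc=25 shift=7
  byte[6]=0xAB cont=1 payload=0x2B=43: acc |= 43<<7 -> acc=5529 shift=14
  byte[7]=0x79 cont=0 payload=0x79=121: acc |= 121<<14 -> acc=1987993 shift=21 [end]
Varint 3: bytes[5:8] = 99 AB 79 -> value 1987993 (3 byte(s))
  byte[8]=0x16 cont=0 payload=0x16=22: acc |= 22<<0 -> acc=22 shift=7 [end]
Varint 4: bytes[8:9] = 16 -> value 22 (1 byte(s))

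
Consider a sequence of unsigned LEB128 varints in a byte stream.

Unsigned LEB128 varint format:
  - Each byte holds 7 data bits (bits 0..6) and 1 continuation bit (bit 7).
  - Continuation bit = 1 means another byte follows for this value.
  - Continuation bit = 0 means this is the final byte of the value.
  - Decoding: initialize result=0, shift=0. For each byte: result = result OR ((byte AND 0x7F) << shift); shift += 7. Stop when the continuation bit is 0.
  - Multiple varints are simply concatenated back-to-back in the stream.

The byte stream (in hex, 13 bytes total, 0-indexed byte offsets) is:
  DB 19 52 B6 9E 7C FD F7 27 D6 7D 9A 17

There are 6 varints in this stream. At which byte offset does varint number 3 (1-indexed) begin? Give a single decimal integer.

  byte[0]=0xDB cont=1 payload=0x5B=91: acc |= 91<<0 -> acc=91 shift=7
  byte[1]=0x19 cont=0 payload=0x19=25: acc |= 25<<7 -> acc=3291 shift=14 [end]
Varint 1: bytes[0:2] = DB 19 -> value 3291 (2 byte(s))
  byte[2]=0x52 cont=0 payload=0x52=82: acc |= 82<<0 -> acc=82 shift=7 [end]
Varint 2: bytes[2:3] = 52 -> value 82 (1 byte(s))
  byte[3]=0xB6 cont=1 payload=0x36=54: acc |= 54<<0 -> acc=54 shift=7
  byte[4]=0x9E cont=1 payload=0x1E=30: acc |= 30<<7 -> acc=3894 shift=14
  byte[5]=0x7C cont=0 payload=0x7C=124: acc |= 124<<14 -> acc=2035510 shift=21 [end]
Varint 3: bytes[3:6] = B6 9E 7C -> value 2035510 (3 byte(s))
  byte[6]=0xFD cont=1 payload=0x7D=125: acc |= 125<<0 -> acc=125 shift=7
  byte[7]=0xF7 cont=1 payload=0x77=119: acc |= 119<<7 -> acc=15357 shift=14
  byte[8]=0x27 cont=0 payload=0x27=39: acc |= 39<<14 -> acc=654333 shift=21 [end]
Varint 4: bytes[6:9] = FD F7 27 -> value 654333 (3 byte(s))
  byte[9]=0xD6 cont=1 payload=0x56=86: acc |= 86<<0 -> acc=86 shift=7
  byte[10]=0x7D cont=0 payload=0x7D=125: acc |= 125<<7 -> acc=16086 shift=14 [end]
Varint 5: bytes[9:11] = D6 7D -> value 16086 (2 byte(s))
  byte[11]=0x9A cont=1 payload=0x1A=26: acc |= 26<<0 -> acc=26 shift=7
  byte[12]=0x17 cont=0 payload=0x17=23: acc |= 23<<7 -> acc=2970 shift=14 [end]
Varint 6: bytes[11:13] = 9A 17 -> value 2970 (2 byte(s))

Answer: 3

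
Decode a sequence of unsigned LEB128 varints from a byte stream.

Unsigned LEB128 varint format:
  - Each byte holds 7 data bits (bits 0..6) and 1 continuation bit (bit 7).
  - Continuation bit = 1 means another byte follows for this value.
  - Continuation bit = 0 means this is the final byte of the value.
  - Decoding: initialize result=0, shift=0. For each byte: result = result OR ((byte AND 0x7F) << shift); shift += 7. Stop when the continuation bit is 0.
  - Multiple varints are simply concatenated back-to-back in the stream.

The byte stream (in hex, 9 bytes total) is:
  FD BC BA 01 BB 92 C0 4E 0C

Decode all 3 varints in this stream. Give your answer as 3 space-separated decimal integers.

  byte[0]=0xFD cont=1 payload=0x7D=125: acc |= 125<<0 -> acc=125 shift=7
  byte[1]=0xBC cont=1 payload=0x3C=60: acc |= 60<<7 -> acc=7805 shift=14
  byte[2]=0xBA cont=1 payload=0x3A=58: acc |= 58<<14 -> acc=958077 shift=21
  byte[3]=0x01 cont=0 payload=0x01=1: acc |= 1<<21 -> acc=3055229 shift=28 [end]
Varint 1: bytes[0:4] = FD BC BA 01 -> value 3055229 (4 byte(s))
  byte[4]=0xBB cont=1 payload=0x3B=59: acc |= 59<<0 -> acc=59 shift=7
  byte[5]=0x92 cont=1 payload=0x12=18: acc |= 18<<7 -> acc=2363 shift=14
  byte[6]=0xC0 cont=1 payload=0x40=64: acc |= 64<<14 -> acc=1050939 shift=21
  byte[7]=0x4E cont=0 payload=0x4E=78: acc |= 78<<21 -> acc=164628795 shift=28 [end]
Varint 2: bytes[4:8] = BB 92 C0 4E -> value 164628795 (4 byte(s))
  byte[8]=0x0C cont=0 payload=0x0C=12: acc |= 12<<0 -> acc=12 shift=7 [end]
Varint 3: bytes[8:9] = 0C -> value 12 (1 byte(s))

Answer: 3055229 164628795 12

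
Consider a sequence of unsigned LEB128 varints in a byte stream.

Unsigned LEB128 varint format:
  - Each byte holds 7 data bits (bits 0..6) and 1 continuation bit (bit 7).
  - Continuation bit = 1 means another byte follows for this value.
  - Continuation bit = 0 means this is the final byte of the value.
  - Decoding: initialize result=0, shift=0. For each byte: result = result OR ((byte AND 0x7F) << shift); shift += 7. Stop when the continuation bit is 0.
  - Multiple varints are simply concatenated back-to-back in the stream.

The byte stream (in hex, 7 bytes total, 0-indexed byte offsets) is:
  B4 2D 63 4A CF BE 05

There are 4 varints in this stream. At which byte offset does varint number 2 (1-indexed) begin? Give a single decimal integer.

  byte[0]=0xB4 cont=1 payload=0x34=52: acc |= 52<<0 -> acc=52 shift=7
  byte[1]=0x2D cont=0 payload=0x2D=45: acc |= 45<<7 -> acc=5812 shift=14 [end]
Varint 1: bytes[0:2] = B4 2D -> value 5812 (2 byte(s))
  byte[2]=0x63 cont=0 payload=0x63=99: acc |= 99<<0 -> acc=99 shift=7 [end]
Varint 2: bytes[2:3] = 63 -> value 99 (1 byte(s))
  byte[3]=0x4A cont=0 payload=0x4A=74: acc |= 74<<0 -> acc=74 shift=7 [end]
Varint 3: bytes[3:4] = 4A -> value 74 (1 byte(s))
  byte[4]=0xCF cont=1 payload=0x4F=79: acc |= 79<<0 -> acc=79 shift=7
  byte[5]=0xBE cont=1 payload=0x3E=62: acc |= 62<<7 -> acc=8015 shift=14
  byte[6]=0x05 cont=0 payload=0x05=5: acc |= 5<<14 -> acc=89935 shift=21 [end]
Varint 4: bytes[4:7] = CF BE 05 -> value 89935 (3 byte(s))

Answer: 2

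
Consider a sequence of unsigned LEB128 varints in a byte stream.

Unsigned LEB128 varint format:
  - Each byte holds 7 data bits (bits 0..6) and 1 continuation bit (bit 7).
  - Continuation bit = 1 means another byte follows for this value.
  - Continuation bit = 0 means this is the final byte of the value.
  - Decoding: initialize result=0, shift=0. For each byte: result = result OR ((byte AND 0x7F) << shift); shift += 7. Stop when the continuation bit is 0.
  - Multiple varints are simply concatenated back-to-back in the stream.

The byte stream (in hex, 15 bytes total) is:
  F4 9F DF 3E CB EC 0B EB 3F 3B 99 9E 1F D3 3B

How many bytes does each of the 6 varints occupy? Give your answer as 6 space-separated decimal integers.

  byte[0]=0xF4 cont=1 payload=0x74=116: acc |= 116<<0 -> acc=116 shift=7
  byte[1]=0x9F cont=1 payload=0x1F=31: acc |= 31<<7 -> acc=4084 shift=14
  byte[2]=0xDF cont=1 payload=0x5F=95: acc |= 95<<14 -> acc=1560564 shift=21
  byte[3]=0x3E cont=0 payload=0x3E=62: acc |= 62<<21 -> acc=131583988 shift=28 [end]
Varint 1: bytes[0:4] = F4 9F DF 3E -> value 131583988 (4 byte(s))
  byte[4]=0xCB cont=1 payload=0x4B=75: acc |= 75<<0 -> acc=75 shift=7
  byte[5]=0xEC cont=1 payload=0x6C=108: acc |= 108<<7 -> acc=13899 shift=14
  byte[6]=0x0B cont=0 payload=0x0B=11: acc |= 11<<14 -> acc=194123 shift=21 [end]
Varint 2: bytes[4:7] = CB EC 0B -> value 194123 (3 byte(s))
  byte[7]=0xEB cont=1 payload=0x6B=107: acc |= 107<<0 -> acc=107 shift=7
  byte[8]=0x3F cont=0 payload=0x3F=63: acc |= 63<<7 -> acc=8171 shift=14 [end]
Varint 3: bytes[7:9] = EB 3F -> value 8171 (2 byte(s))
  byte[9]=0x3B cont=0 payload=0x3B=59: acc |= 59<<0 -> acc=59 shift=7 [end]
Varint 4: bytes[9:10] = 3B -> value 59 (1 byte(s))
  byte[10]=0x99 cont=1 payload=0x19=25: acc |= 25<<0 -> acc=25 shift=7
  byte[11]=0x9E cont=1 payload=0x1E=30: acc |= 30<<7 -> acc=3865 shift=14
  byte[12]=0x1F cont=0 payload=0x1F=31: acc |= 31<<14 -> acc=511769 shift=21 [end]
Varint 5: bytes[10:13] = 99 9E 1F -> value 511769 (3 byte(s))
  byte[13]=0xD3 cont=1 payload=0x53=83: acc |= 83<<0 -> acc=83 shift=7
  byte[14]=0x3B cont=0 payload=0x3B=59: acc |= 59<<7 -> acc=7635 shift=14 [end]
Varint 6: bytes[13:15] = D3 3B -> value 7635 (2 byte(s))

Answer: 4 3 2 1 3 2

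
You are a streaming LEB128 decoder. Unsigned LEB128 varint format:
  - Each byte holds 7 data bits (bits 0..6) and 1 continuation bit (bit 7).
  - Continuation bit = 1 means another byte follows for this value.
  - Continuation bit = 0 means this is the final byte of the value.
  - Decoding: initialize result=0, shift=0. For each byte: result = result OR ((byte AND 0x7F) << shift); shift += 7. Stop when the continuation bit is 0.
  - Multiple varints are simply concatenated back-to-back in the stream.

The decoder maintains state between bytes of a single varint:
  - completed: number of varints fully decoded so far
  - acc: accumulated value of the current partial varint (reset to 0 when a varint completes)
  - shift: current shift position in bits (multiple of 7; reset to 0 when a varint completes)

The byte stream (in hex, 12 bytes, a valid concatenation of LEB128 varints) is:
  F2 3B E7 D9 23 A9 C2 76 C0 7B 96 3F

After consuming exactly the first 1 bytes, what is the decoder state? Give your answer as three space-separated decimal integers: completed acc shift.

byte[0]=0xF2 cont=1 payload=0x72: acc |= 114<<0 -> completed=0 acc=114 shift=7

Answer: 0 114 7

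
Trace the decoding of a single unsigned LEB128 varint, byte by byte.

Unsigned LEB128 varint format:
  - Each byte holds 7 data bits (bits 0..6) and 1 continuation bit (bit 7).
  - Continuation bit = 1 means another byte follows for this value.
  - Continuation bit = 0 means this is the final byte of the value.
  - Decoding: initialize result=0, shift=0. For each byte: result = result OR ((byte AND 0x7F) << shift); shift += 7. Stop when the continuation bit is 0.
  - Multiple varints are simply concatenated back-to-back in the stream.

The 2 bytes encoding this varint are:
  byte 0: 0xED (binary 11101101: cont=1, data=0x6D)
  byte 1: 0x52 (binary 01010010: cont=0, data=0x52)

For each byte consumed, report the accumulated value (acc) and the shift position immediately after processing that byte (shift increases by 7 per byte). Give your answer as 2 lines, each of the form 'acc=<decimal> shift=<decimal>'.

byte 0=0xED: payload=0x6D=109, contrib = 109<<0 = 109; acc -> 109, shift -> 7
byte 1=0x52: payload=0x52=82, contrib = 82<<7 = 10496; acc -> 10605, shift -> 14

Answer: acc=109 shift=7
acc=10605 shift=14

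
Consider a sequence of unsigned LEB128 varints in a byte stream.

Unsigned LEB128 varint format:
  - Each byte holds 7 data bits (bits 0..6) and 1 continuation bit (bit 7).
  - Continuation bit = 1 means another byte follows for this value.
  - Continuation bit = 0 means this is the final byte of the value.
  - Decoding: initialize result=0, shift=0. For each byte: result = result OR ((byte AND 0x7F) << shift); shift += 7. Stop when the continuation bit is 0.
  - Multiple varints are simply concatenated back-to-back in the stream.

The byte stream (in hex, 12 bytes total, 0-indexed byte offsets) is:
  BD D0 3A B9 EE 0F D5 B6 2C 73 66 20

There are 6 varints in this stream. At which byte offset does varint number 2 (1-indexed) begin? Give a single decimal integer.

  byte[0]=0xBD cont=1 payload=0x3D=61: acc |= 61<<0 -> acc=61 shift=7
  byte[1]=0xD0 cont=1 payload=0x50=80: acc |= 80<<7 -> acc=10301 shift=14
  byte[2]=0x3A cont=0 payload=0x3A=58: acc |= 58<<14 -> acc=960573 shift=21 [end]
Varint 1: bytes[0:3] = BD D0 3A -> value 960573 (3 byte(s))
  byte[3]=0xB9 cont=1 payload=0x39=57: acc |= 57<<0 -> acc=57 shift=7
  byte[4]=0xEE cont=1 payload=0x6E=110: acc |= 110<<7 -> acc=14137 shift=14
  byte[5]=0x0F cont=0 payload=0x0F=15: acc |= 15<<14 -> acc=259897 shift=21 [end]
Varint 2: bytes[3:6] = B9 EE 0F -> value 259897 (3 byte(s))
  byte[6]=0xD5 cont=1 payload=0x55=85: acc |= 85<<0 -> acc=85 shift=7
  byte[7]=0xB6 cont=1 payload=0x36=54: acc |= 54<<7 -> acc=6997 shift=14
  byte[8]=0x2C cont=0 payload=0x2C=44: acc |= 44<<14 -> acc=727893 shift=21 [end]
Varint 3: bytes[6:9] = D5 B6 2C -> value 727893 (3 byte(s))
  byte[9]=0x73 cont=0 payload=0x73=115: acc |= 115<<0 -> acc=115 shift=7 [end]
Varint 4: bytes[9:10] = 73 -> value 115 (1 byte(s))
  byte[10]=0x66 cont=0 payload=0x66=102: acc |= 102<<0 -> acc=102 shift=7 [end]
Varint 5: bytes[10:11] = 66 -> value 102 (1 byte(s))
  byte[11]=0x20 cont=0 payload=0x20=32: acc |= 32<<0 -> acc=32 shift=7 [end]
Varint 6: bytes[11:12] = 20 -> value 32 (1 byte(s))

Answer: 3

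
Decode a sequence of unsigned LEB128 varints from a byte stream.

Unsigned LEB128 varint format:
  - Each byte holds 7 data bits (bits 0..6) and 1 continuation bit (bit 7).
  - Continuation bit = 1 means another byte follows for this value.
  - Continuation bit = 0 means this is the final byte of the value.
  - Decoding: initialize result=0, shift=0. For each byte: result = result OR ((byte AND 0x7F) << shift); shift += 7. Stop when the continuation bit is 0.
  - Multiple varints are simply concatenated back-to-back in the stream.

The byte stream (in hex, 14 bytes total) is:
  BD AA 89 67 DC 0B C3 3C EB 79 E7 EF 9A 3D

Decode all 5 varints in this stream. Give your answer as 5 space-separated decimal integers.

  byte[0]=0xBD cont=1 payload=0x3D=61: acc |= 61<<0 -> acc=61 shift=7
  byte[1]=0xAA cont=1 payload=0x2A=42: acc |= 42<<7 -> acc=5437 shift=14
  byte[2]=0x89 cont=1 payload=0x09=9: acc |= 9<<14 -> acc=152893 shift=21
  byte[3]=0x67 cont=0 payload=0x67=103: acc |= 103<<21 -> acc=216159549 shift=28 [end]
Varint 1: bytes[0:4] = BD AA 89 67 -> value 216159549 (4 byte(s))
  byte[4]=0xDC cont=1 payload=0x5C=92: acc |= 92<<0 -> acc=92 shift=7
  byte[5]=0x0B cont=0 payload=0x0B=11: acc |= 11<<7 -> acc=1500 shift=14 [end]
Varint 2: bytes[4:6] = DC 0B -> value 1500 (2 byte(s))
  byte[6]=0xC3 cont=1 payload=0x43=67: acc |= 67<<0 -> acc=67 shift=7
  byte[7]=0x3C cont=0 payload=0x3C=60: acc |= 60<<7 -> acc=7747 shift=14 [end]
Varint 3: bytes[6:8] = C3 3C -> value 7747 (2 byte(s))
  byte[8]=0xEB cont=1 payload=0x6B=107: acc |= 107<<0 -> acc=107 shift=7
  byte[9]=0x79 cont=0 payload=0x79=121: acc |= 121<<7 -> acc=15595 shift=14 [end]
Varint 4: bytes[8:10] = EB 79 -> value 15595 (2 byte(s))
  byte[10]=0xE7 cont=1 payload=0x67=103: acc |= 103<<0 -> acc=103 shift=7
  byte[11]=0xEF cont=1 payload=0x6F=111: acc |= 111<<7 -> acc=14311 shift=14
  byte[12]=0x9A cont=1 payload=0x1A=26: acc |= 26<<14 -> acc=440295 shift=21
  byte[13]=0x3D cont=0 payload=0x3D=61: acc |= 61<<21 -> acc=128366567 shift=28 [end]
Varint 5: bytes[10:14] = E7 EF 9A 3D -> value 128366567 (4 byte(s))

Answer: 216159549 1500 7747 15595 128366567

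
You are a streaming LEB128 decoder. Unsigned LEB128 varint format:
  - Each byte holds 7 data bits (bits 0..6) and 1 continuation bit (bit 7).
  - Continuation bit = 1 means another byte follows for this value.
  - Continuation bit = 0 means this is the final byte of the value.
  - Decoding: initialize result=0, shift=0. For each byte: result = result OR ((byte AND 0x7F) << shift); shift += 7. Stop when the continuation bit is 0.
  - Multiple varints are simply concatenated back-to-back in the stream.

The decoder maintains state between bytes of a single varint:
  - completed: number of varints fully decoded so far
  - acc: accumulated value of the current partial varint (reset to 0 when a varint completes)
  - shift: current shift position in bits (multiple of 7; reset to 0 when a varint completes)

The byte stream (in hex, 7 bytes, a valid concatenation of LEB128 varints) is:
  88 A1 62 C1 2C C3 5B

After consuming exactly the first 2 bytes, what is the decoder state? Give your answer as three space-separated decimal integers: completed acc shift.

Answer: 0 4232 14

Derivation:
byte[0]=0x88 cont=1 payload=0x08: acc |= 8<<0 -> completed=0 acc=8 shift=7
byte[1]=0xA1 cont=1 payload=0x21: acc |= 33<<7 -> completed=0 acc=4232 shift=14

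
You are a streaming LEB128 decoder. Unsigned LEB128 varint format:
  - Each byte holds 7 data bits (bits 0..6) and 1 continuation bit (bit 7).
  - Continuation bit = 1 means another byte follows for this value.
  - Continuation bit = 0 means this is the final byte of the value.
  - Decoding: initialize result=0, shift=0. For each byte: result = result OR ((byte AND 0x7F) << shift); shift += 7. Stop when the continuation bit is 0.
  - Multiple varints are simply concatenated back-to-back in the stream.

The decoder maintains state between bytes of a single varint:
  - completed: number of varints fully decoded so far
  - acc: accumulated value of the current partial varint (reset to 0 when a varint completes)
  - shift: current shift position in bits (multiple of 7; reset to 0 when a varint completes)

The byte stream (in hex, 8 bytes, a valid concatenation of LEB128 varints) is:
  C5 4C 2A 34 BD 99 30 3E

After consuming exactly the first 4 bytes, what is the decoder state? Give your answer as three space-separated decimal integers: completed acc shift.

byte[0]=0xC5 cont=1 payload=0x45: acc |= 69<<0 -> completed=0 acc=69 shift=7
byte[1]=0x4C cont=0 payload=0x4C: varint #1 complete (value=9797); reset -> completed=1 acc=0 shift=0
byte[2]=0x2A cont=0 payload=0x2A: varint #2 complete (value=42); reset -> completed=2 acc=0 shift=0
byte[3]=0x34 cont=0 payload=0x34: varint #3 complete (value=52); reset -> completed=3 acc=0 shift=0

Answer: 3 0 0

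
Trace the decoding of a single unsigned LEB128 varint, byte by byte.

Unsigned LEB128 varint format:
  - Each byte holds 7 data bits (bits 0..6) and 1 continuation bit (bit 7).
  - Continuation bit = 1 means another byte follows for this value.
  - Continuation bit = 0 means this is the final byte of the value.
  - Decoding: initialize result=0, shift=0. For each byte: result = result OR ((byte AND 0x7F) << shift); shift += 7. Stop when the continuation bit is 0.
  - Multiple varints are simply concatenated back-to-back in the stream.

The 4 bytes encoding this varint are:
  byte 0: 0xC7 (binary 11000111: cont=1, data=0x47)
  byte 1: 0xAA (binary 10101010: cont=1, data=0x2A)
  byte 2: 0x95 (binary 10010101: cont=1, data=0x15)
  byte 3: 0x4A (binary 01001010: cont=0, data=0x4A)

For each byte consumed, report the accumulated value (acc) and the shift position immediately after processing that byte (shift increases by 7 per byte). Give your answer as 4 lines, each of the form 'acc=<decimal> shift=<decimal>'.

byte 0=0xC7: payload=0x47=71, contrib = 71<<0 = 71; acc -> 71, shift -> 7
byte 1=0xAA: payload=0x2A=42, contrib = 42<<7 = 5376; acc -> 5447, shift -> 14
byte 2=0x95: payload=0x15=21, contrib = 21<<14 = 344064; acc -> 349511, shift -> 21
byte 3=0x4A: payload=0x4A=74, contrib = 74<<21 = 155189248; acc -> 155538759, shift -> 28

Answer: acc=71 shift=7
acc=5447 shift=14
acc=349511 shift=21
acc=155538759 shift=28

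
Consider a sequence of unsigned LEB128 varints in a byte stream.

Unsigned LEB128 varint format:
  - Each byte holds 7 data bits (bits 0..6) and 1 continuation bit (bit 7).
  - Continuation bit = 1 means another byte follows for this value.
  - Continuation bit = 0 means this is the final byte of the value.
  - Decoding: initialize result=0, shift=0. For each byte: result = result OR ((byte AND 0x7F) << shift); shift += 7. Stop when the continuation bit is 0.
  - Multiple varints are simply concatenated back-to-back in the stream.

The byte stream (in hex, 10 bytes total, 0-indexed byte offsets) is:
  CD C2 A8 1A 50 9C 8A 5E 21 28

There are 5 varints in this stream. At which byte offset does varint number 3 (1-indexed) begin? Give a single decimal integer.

  byte[0]=0xCD cont=1 payload=0x4D=77: acc |= 77<<0 -> acc=77 shift=7
  byte[1]=0xC2 cont=1 payload=0x42=66: acc |= 66<<7 -> acc=8525 shift=14
  byte[2]=0xA8 cont=1 payload=0x28=40: acc |= 40<<14 -> acc=663885 shift=21
  byte[3]=0x1A cont=0 payload=0x1A=26: acc |= 26<<21 -> acc=55189837 shift=28 [end]
Varint 1: bytes[0:4] = CD C2 A8 1A -> value 55189837 (4 byte(s))
  byte[4]=0x50 cont=0 payload=0x50=80: acc |= 80<<0 -> acc=80 shift=7 [end]
Varint 2: bytes[4:5] = 50 -> value 80 (1 byte(s))
  byte[5]=0x9C cont=1 payload=0x1C=28: acc |= 28<<0 -> acc=28 shift=7
  byte[6]=0x8A cont=1 payload=0x0A=10: acc |= 10<<7 -> acc=1308 shift=14
  byte[7]=0x5E cont=0 payload=0x5E=94: acc |= 94<<14 -> acc=1541404 shift=21 [end]
Varint 3: bytes[5:8] = 9C 8A 5E -> value 1541404 (3 byte(s))
  byte[8]=0x21 cont=0 payload=0x21=33: acc |= 33<<0 -> acc=33 shift=7 [end]
Varint 4: bytes[8:9] = 21 -> value 33 (1 byte(s))
  byte[9]=0x28 cont=0 payload=0x28=40: acc |= 40<<0 -> acc=40 shift=7 [end]
Varint 5: bytes[9:10] = 28 -> value 40 (1 byte(s))

Answer: 5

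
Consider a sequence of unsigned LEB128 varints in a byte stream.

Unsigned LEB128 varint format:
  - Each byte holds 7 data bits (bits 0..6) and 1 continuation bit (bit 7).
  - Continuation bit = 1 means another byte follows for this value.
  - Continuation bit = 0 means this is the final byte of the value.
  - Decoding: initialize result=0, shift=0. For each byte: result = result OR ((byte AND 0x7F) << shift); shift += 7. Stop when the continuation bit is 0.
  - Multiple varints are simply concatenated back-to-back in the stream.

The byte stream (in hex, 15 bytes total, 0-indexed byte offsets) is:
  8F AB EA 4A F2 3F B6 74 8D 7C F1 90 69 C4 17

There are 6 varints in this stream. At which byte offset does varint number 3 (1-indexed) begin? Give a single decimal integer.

Answer: 6

Derivation:
  byte[0]=0x8F cont=1 payload=0x0F=15: acc |= 15<<0 -> acc=15 shift=7
  byte[1]=0xAB cont=1 payload=0x2B=43: acc |= 43<<7 -> acc=5519 shift=14
  byte[2]=0xEA cont=1 payload=0x6A=106: acc |= 106<<14 -> acc=1742223 shift=21
  byte[3]=0x4A cont=0 payload=0x4A=74: acc |= 74<<21 -> acc=156931471 shift=28 [end]
Varint 1: bytes[0:4] = 8F AB EA 4A -> value 156931471 (4 byte(s))
  byte[4]=0xF2 cont=1 payload=0x72=114: acc |= 114<<0 -> acc=114 shift=7
  byte[5]=0x3F cont=0 payload=0x3F=63: acc |= 63<<7 -> acc=8178 shift=14 [end]
Varint 2: bytes[4:6] = F2 3F -> value 8178 (2 byte(s))
  byte[6]=0xB6 cont=1 payload=0x36=54: acc |= 54<<0 -> acc=54 shift=7
  byte[7]=0x74 cont=0 payload=0x74=116: acc |= 116<<7 -> acc=14902 shift=14 [end]
Varint 3: bytes[6:8] = B6 74 -> value 14902 (2 byte(s))
  byte[8]=0x8D cont=1 payload=0x0D=13: acc |= 13<<0 -> acc=13 shift=7
  byte[9]=0x7C cont=0 payload=0x7C=124: acc |= 124<<7 -> acc=15885 shift=14 [end]
Varint 4: bytes[8:10] = 8D 7C -> value 15885 (2 byte(s))
  byte[10]=0xF1 cont=1 payload=0x71=113: acc |= 113<<0 -> acc=113 shift=7
  byte[11]=0x90 cont=1 payload=0x10=16: acc |= 16<<7 -> acc=2161 shift=14
  byte[12]=0x69 cont=0 payload=0x69=105: acc |= 105<<14 -> acc=1722481 shift=21 [end]
Varint 5: bytes[10:13] = F1 90 69 -> value 1722481 (3 byte(s))
  byte[13]=0xC4 cont=1 payload=0x44=68: acc |= 68<<0 -> acc=68 shift=7
  byte[14]=0x17 cont=0 payload=0x17=23: acc |= 23<<7 -> acc=3012 shift=14 [end]
Varint 6: bytes[13:15] = C4 17 -> value 3012 (2 byte(s))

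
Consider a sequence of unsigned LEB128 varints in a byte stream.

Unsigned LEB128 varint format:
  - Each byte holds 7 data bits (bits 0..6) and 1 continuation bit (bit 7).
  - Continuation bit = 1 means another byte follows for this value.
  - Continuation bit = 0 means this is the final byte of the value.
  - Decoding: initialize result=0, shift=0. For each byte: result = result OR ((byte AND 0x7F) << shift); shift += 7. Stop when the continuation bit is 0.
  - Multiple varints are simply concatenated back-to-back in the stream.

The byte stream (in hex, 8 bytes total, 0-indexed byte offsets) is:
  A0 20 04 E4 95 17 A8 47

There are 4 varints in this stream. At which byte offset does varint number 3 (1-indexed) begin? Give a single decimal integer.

  byte[0]=0xA0 cont=1 payload=0x20=32: acc |= 32<<0 -> acc=32 shift=7
  byte[1]=0x20 cont=0 payload=0x20=32: acc |= 32<<7 -> acc=4128 shift=14 [end]
Varint 1: bytes[0:2] = A0 20 -> value 4128 (2 byte(s))
  byte[2]=0x04 cont=0 payload=0x04=4: acc |= 4<<0 -> acc=4 shift=7 [end]
Varint 2: bytes[2:3] = 04 -> value 4 (1 byte(s))
  byte[3]=0xE4 cont=1 payload=0x64=100: acc |= 100<<0 -> acc=100 shift=7
  byte[4]=0x95 cont=1 payload=0x15=21: acc |= 21<<7 -> acc=2788 shift=14
  byte[5]=0x17 cont=0 payload=0x17=23: acc |= 23<<14 -> acc=379620 shift=21 [end]
Varint 3: bytes[3:6] = E4 95 17 -> value 379620 (3 byte(s))
  byte[6]=0xA8 cont=1 payload=0x28=40: acc |= 40<<0 -> acc=40 shift=7
  byte[7]=0x47 cont=0 payload=0x47=71: acc |= 71<<7 -> acc=9128 shift=14 [end]
Varint 4: bytes[6:8] = A8 47 -> value 9128 (2 byte(s))

Answer: 3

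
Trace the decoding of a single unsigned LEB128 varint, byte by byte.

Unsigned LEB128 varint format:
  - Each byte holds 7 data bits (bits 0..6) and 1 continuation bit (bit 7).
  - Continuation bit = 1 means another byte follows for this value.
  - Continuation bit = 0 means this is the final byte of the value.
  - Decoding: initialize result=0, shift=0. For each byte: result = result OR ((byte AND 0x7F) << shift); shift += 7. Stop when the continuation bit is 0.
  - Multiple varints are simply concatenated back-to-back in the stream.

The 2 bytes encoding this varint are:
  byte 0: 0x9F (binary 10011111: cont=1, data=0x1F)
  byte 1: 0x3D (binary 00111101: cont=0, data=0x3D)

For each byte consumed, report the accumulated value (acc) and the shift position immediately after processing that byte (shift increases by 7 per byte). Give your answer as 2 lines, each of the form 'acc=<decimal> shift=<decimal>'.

Answer: acc=31 shift=7
acc=7839 shift=14

Derivation:
byte 0=0x9F: payload=0x1F=31, contrib = 31<<0 = 31; acc -> 31, shift -> 7
byte 1=0x3D: payload=0x3D=61, contrib = 61<<7 = 7808; acc -> 7839, shift -> 14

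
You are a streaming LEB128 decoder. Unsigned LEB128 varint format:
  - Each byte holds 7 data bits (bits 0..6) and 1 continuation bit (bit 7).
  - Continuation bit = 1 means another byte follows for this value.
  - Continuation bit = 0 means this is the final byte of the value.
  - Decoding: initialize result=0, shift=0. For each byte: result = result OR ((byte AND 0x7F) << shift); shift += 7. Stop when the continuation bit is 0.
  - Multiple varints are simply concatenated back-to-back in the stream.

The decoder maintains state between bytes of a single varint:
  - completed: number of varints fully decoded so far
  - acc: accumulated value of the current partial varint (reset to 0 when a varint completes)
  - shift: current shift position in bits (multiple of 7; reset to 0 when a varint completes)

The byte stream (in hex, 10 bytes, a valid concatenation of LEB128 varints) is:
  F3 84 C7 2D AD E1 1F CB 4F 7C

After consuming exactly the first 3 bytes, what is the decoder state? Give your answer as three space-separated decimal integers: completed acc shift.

byte[0]=0xF3 cont=1 payload=0x73: acc |= 115<<0 -> completed=0 acc=115 shift=7
byte[1]=0x84 cont=1 payload=0x04: acc |= 4<<7 -> completed=0 acc=627 shift=14
byte[2]=0xC7 cont=1 payload=0x47: acc |= 71<<14 -> completed=0 acc=1163891 shift=21

Answer: 0 1163891 21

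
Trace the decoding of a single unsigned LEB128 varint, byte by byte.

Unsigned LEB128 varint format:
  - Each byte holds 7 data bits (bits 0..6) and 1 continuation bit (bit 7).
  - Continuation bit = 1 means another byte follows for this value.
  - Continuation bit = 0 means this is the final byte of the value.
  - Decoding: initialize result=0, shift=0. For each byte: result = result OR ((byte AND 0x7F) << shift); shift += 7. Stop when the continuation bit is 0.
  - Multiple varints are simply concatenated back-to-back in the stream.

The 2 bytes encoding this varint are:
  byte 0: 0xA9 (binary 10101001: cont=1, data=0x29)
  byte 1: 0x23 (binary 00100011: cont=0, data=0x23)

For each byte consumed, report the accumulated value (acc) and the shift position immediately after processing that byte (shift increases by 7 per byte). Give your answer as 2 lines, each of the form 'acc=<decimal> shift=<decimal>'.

Answer: acc=41 shift=7
acc=4521 shift=14

Derivation:
byte 0=0xA9: payload=0x29=41, contrib = 41<<0 = 41; acc -> 41, shift -> 7
byte 1=0x23: payload=0x23=35, contrib = 35<<7 = 4480; acc -> 4521, shift -> 14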